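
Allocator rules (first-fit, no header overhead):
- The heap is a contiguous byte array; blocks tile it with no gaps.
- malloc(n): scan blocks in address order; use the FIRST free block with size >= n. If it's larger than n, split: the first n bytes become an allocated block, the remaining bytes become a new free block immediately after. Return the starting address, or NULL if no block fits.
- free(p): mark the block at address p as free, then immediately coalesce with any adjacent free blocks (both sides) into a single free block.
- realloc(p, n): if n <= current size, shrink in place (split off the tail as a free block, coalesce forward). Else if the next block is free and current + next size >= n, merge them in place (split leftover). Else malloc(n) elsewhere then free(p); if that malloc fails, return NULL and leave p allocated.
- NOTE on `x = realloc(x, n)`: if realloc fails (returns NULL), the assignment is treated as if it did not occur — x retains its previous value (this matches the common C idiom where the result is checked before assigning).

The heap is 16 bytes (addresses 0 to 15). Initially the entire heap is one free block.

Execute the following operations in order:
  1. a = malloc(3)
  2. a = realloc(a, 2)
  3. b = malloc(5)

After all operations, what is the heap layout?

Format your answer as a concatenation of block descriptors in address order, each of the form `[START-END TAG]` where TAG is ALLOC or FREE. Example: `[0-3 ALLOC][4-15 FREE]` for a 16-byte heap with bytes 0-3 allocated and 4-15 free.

Op 1: a = malloc(3) -> a = 0; heap: [0-2 ALLOC][3-15 FREE]
Op 2: a = realloc(a, 2) -> a = 0; heap: [0-1 ALLOC][2-15 FREE]
Op 3: b = malloc(5) -> b = 2; heap: [0-1 ALLOC][2-6 ALLOC][7-15 FREE]

Answer: [0-1 ALLOC][2-6 ALLOC][7-15 FREE]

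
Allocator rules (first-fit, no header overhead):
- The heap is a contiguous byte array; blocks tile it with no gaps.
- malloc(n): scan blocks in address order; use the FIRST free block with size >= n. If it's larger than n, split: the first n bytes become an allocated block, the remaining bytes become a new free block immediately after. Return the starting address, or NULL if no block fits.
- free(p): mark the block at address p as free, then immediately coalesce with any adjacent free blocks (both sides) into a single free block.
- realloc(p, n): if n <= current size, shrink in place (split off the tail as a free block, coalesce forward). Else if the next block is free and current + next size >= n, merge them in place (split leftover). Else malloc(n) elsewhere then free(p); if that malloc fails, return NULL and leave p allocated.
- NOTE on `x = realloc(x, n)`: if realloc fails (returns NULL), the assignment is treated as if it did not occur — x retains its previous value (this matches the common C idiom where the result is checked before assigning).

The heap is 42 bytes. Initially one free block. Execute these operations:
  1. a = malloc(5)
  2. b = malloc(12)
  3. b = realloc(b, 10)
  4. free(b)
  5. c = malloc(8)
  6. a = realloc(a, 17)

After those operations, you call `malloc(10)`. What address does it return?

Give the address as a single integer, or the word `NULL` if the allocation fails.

Answer: 30

Derivation:
Op 1: a = malloc(5) -> a = 0; heap: [0-4 ALLOC][5-41 FREE]
Op 2: b = malloc(12) -> b = 5; heap: [0-4 ALLOC][5-16 ALLOC][17-41 FREE]
Op 3: b = realloc(b, 10) -> b = 5; heap: [0-4 ALLOC][5-14 ALLOC][15-41 FREE]
Op 4: free(b) -> (freed b); heap: [0-4 ALLOC][5-41 FREE]
Op 5: c = malloc(8) -> c = 5; heap: [0-4 ALLOC][5-12 ALLOC][13-41 FREE]
Op 6: a = realloc(a, 17) -> a = 13; heap: [0-4 FREE][5-12 ALLOC][13-29 ALLOC][30-41 FREE]
malloc(10): first-fit scan over [0-4 FREE][5-12 ALLOC][13-29 ALLOC][30-41 FREE] -> 30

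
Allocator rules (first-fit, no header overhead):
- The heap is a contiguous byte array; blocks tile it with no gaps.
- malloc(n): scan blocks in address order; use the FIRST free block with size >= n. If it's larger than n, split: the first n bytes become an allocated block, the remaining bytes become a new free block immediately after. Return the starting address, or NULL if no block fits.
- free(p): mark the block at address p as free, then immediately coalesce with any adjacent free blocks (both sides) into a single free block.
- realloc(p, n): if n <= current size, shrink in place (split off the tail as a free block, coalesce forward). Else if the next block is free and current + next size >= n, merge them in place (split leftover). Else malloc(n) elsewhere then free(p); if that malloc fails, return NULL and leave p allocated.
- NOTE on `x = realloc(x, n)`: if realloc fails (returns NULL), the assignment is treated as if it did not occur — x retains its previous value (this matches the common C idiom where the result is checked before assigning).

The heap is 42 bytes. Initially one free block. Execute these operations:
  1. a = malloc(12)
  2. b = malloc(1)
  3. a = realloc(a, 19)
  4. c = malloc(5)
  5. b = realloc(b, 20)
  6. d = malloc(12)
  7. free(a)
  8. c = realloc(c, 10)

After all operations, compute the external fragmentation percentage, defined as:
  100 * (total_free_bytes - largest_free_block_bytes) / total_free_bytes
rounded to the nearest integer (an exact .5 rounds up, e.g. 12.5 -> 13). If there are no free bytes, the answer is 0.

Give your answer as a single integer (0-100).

Op 1: a = malloc(12) -> a = 0; heap: [0-11 ALLOC][12-41 FREE]
Op 2: b = malloc(1) -> b = 12; heap: [0-11 ALLOC][12-12 ALLOC][13-41 FREE]
Op 3: a = realloc(a, 19) -> a = 13; heap: [0-11 FREE][12-12 ALLOC][13-31 ALLOC][32-41 FREE]
Op 4: c = malloc(5) -> c = 0; heap: [0-4 ALLOC][5-11 FREE][12-12 ALLOC][13-31 ALLOC][32-41 FREE]
Op 5: b = realloc(b, 20) -> NULL (b unchanged); heap: [0-4 ALLOC][5-11 FREE][12-12 ALLOC][13-31 ALLOC][32-41 FREE]
Op 6: d = malloc(12) -> d = NULL; heap: [0-4 ALLOC][5-11 FREE][12-12 ALLOC][13-31 ALLOC][32-41 FREE]
Op 7: free(a) -> (freed a); heap: [0-4 ALLOC][5-11 FREE][12-12 ALLOC][13-41 FREE]
Op 8: c = realloc(c, 10) -> c = 0; heap: [0-9 ALLOC][10-11 FREE][12-12 ALLOC][13-41 FREE]
Free blocks: [2 29] total_free=31 largest=29 -> 100*(31-29)/31 = 200/31 ≈ 6.452 -> rounds to 6

Answer: 6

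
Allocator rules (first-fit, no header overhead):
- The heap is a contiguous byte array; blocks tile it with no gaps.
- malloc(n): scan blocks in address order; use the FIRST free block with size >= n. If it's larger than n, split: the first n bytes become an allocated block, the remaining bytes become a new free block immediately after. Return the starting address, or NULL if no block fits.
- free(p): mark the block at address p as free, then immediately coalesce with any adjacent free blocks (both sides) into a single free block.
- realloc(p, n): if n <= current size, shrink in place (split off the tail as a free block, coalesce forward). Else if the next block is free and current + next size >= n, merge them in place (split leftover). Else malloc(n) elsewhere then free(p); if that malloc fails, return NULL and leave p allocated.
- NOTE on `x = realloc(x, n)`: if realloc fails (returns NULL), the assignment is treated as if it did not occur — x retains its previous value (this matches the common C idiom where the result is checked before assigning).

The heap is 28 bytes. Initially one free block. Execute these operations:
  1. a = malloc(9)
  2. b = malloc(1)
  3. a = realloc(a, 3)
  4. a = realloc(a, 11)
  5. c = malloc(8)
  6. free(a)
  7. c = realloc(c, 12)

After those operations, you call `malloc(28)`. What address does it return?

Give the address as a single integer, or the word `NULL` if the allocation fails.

Answer: NULL

Derivation:
Op 1: a = malloc(9) -> a = 0; heap: [0-8 ALLOC][9-27 FREE]
Op 2: b = malloc(1) -> b = 9; heap: [0-8 ALLOC][9-9 ALLOC][10-27 FREE]
Op 3: a = realloc(a, 3) -> a = 0; heap: [0-2 ALLOC][3-8 FREE][9-9 ALLOC][10-27 FREE]
Op 4: a = realloc(a, 11) -> a = 10; heap: [0-8 FREE][9-9 ALLOC][10-20 ALLOC][21-27 FREE]
Op 5: c = malloc(8) -> c = 0; heap: [0-7 ALLOC][8-8 FREE][9-9 ALLOC][10-20 ALLOC][21-27 FREE]
Op 6: free(a) -> (freed a); heap: [0-7 ALLOC][8-8 FREE][9-9 ALLOC][10-27 FREE]
Op 7: c = realloc(c, 12) -> c = 10; heap: [0-8 FREE][9-9 ALLOC][10-21 ALLOC][22-27 FREE]
malloc(28): first-fit scan over [0-8 FREE][9-9 ALLOC][10-21 ALLOC][22-27 FREE] -> NULL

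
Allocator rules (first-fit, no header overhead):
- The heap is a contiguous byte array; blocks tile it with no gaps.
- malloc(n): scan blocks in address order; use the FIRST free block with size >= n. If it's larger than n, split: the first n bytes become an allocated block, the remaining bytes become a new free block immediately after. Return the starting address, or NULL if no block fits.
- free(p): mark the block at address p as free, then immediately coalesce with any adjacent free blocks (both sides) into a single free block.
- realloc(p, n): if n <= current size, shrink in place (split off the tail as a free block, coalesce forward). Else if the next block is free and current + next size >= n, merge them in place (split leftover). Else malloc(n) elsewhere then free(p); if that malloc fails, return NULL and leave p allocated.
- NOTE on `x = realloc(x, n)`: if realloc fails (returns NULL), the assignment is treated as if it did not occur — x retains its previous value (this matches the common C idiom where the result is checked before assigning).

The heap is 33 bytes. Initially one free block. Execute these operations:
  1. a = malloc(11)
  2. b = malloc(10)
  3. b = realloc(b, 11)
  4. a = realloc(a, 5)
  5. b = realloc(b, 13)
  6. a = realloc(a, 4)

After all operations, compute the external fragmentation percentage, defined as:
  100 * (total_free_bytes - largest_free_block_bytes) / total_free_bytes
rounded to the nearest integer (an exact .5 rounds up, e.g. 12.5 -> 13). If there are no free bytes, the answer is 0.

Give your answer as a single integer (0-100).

Op 1: a = malloc(11) -> a = 0; heap: [0-10 ALLOC][11-32 FREE]
Op 2: b = malloc(10) -> b = 11; heap: [0-10 ALLOC][11-20 ALLOC][21-32 FREE]
Op 3: b = realloc(b, 11) -> b = 11; heap: [0-10 ALLOC][11-21 ALLOC][22-32 FREE]
Op 4: a = realloc(a, 5) -> a = 0; heap: [0-4 ALLOC][5-10 FREE][11-21 ALLOC][22-32 FREE]
Op 5: b = realloc(b, 13) -> b = 11; heap: [0-4 ALLOC][5-10 FREE][11-23 ALLOC][24-32 FREE]
Op 6: a = realloc(a, 4) -> a = 0; heap: [0-3 ALLOC][4-10 FREE][11-23 ALLOC][24-32 FREE]
Free blocks: [7 9] total_free=16 largest=9 -> 100*(16-9)/16 = 700/16 = 43.75 -> rounds to 44

Answer: 44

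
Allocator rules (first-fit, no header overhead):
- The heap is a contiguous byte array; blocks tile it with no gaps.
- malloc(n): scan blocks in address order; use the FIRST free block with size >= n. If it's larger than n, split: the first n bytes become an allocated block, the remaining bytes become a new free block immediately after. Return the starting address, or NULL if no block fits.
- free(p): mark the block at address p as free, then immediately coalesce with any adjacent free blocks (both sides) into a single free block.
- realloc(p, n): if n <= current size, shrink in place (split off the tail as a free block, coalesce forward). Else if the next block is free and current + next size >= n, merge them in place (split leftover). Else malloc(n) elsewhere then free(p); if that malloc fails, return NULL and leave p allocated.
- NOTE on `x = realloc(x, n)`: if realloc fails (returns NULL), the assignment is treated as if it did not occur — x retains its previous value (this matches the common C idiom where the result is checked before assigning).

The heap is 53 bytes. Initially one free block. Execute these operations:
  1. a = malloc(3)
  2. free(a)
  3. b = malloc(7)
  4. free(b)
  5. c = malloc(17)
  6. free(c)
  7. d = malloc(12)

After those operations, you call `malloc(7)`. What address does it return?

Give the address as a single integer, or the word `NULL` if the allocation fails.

Answer: 12

Derivation:
Op 1: a = malloc(3) -> a = 0; heap: [0-2 ALLOC][3-52 FREE]
Op 2: free(a) -> (freed a); heap: [0-52 FREE]
Op 3: b = malloc(7) -> b = 0; heap: [0-6 ALLOC][7-52 FREE]
Op 4: free(b) -> (freed b); heap: [0-52 FREE]
Op 5: c = malloc(17) -> c = 0; heap: [0-16 ALLOC][17-52 FREE]
Op 6: free(c) -> (freed c); heap: [0-52 FREE]
Op 7: d = malloc(12) -> d = 0; heap: [0-11 ALLOC][12-52 FREE]
malloc(7): first-fit scan over [0-11 ALLOC][12-52 FREE] -> 12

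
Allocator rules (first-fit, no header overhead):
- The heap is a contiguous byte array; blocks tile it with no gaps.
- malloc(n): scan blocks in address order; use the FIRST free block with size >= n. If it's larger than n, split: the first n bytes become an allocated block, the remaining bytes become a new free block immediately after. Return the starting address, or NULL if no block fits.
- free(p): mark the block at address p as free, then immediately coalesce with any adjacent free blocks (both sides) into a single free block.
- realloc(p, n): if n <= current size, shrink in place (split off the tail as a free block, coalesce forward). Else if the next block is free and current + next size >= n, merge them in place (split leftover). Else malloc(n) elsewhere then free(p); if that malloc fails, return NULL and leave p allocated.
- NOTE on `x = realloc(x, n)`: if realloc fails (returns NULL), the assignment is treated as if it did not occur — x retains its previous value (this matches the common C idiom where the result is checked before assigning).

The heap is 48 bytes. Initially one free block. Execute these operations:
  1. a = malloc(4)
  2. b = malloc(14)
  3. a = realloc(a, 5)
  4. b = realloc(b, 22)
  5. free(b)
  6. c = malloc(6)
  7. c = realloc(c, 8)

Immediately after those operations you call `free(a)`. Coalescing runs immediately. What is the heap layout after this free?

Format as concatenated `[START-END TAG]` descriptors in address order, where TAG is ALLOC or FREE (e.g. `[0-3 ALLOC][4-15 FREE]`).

Op 1: a = malloc(4) -> a = 0; heap: [0-3 ALLOC][4-47 FREE]
Op 2: b = malloc(14) -> b = 4; heap: [0-3 ALLOC][4-17 ALLOC][18-47 FREE]
Op 3: a = realloc(a, 5) -> a = 18; heap: [0-3 FREE][4-17 ALLOC][18-22 ALLOC][23-47 FREE]
Op 4: b = realloc(b, 22) -> b = 23; heap: [0-17 FREE][18-22 ALLOC][23-44 ALLOC][45-47 FREE]
Op 5: free(b) -> (freed b); heap: [0-17 FREE][18-22 ALLOC][23-47 FREE]
Op 6: c = malloc(6) -> c = 0; heap: [0-5 ALLOC][6-17 FREE][18-22 ALLOC][23-47 FREE]
Op 7: c = realloc(c, 8) -> c = 0; heap: [0-7 ALLOC][8-17 FREE][18-22 ALLOC][23-47 FREE]
free(a): a = 18 -> block [18-22 ALLOC]; mark free, coalesce with adjacent free neighbors -> [0-7 ALLOC][8-47 FREE]

Answer: [0-7 ALLOC][8-47 FREE]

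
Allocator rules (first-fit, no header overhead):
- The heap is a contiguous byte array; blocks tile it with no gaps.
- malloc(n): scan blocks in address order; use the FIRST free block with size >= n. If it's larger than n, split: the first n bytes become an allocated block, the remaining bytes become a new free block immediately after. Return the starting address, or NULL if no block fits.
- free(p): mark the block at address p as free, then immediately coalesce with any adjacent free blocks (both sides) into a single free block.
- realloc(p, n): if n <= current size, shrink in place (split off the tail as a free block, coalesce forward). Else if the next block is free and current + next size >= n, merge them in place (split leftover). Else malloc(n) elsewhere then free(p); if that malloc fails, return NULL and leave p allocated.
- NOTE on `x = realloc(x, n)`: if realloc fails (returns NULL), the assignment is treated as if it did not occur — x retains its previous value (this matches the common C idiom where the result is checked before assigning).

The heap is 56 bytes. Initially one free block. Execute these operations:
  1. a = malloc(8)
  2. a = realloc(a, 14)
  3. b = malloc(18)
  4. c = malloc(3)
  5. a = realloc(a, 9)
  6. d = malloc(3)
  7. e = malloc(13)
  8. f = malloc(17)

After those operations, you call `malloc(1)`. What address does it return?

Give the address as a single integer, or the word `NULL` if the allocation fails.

Op 1: a = malloc(8) -> a = 0; heap: [0-7 ALLOC][8-55 FREE]
Op 2: a = realloc(a, 14) -> a = 0; heap: [0-13 ALLOC][14-55 FREE]
Op 3: b = malloc(18) -> b = 14; heap: [0-13 ALLOC][14-31 ALLOC][32-55 FREE]
Op 4: c = malloc(3) -> c = 32; heap: [0-13 ALLOC][14-31 ALLOC][32-34 ALLOC][35-55 FREE]
Op 5: a = realloc(a, 9) -> a = 0; heap: [0-8 ALLOC][9-13 FREE][14-31 ALLOC][32-34 ALLOC][35-55 FREE]
Op 6: d = malloc(3) -> d = 9; heap: [0-8 ALLOC][9-11 ALLOC][12-13 FREE][14-31 ALLOC][32-34 ALLOC][35-55 FREE]
Op 7: e = malloc(13) -> e = 35; heap: [0-8 ALLOC][9-11 ALLOC][12-13 FREE][14-31 ALLOC][32-34 ALLOC][35-47 ALLOC][48-55 FREE]
Op 8: f = malloc(17) -> f = NULL; heap: [0-8 ALLOC][9-11 ALLOC][12-13 FREE][14-31 ALLOC][32-34 ALLOC][35-47 ALLOC][48-55 FREE]
malloc(1): first-fit scan over [0-8 ALLOC][9-11 ALLOC][12-13 FREE][14-31 ALLOC][32-34 ALLOC][35-47 ALLOC][48-55 FREE] -> 12

Answer: 12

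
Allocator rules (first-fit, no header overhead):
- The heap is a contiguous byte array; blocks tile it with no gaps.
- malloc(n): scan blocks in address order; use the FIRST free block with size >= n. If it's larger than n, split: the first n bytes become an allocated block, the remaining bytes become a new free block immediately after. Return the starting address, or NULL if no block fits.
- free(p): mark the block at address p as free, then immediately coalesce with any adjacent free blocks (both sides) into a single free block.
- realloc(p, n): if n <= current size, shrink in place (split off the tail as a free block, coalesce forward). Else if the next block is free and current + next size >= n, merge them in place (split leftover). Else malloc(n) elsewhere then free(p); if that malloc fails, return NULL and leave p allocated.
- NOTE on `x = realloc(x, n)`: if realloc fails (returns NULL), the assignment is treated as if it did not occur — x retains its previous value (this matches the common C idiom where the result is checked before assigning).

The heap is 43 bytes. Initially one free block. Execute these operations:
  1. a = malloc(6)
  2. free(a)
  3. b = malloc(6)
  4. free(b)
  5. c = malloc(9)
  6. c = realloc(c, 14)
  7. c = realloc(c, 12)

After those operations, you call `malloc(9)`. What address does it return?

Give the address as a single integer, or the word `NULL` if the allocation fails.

Answer: 12

Derivation:
Op 1: a = malloc(6) -> a = 0; heap: [0-5 ALLOC][6-42 FREE]
Op 2: free(a) -> (freed a); heap: [0-42 FREE]
Op 3: b = malloc(6) -> b = 0; heap: [0-5 ALLOC][6-42 FREE]
Op 4: free(b) -> (freed b); heap: [0-42 FREE]
Op 5: c = malloc(9) -> c = 0; heap: [0-8 ALLOC][9-42 FREE]
Op 6: c = realloc(c, 14) -> c = 0; heap: [0-13 ALLOC][14-42 FREE]
Op 7: c = realloc(c, 12) -> c = 0; heap: [0-11 ALLOC][12-42 FREE]
malloc(9): first-fit scan over [0-11 ALLOC][12-42 FREE] -> 12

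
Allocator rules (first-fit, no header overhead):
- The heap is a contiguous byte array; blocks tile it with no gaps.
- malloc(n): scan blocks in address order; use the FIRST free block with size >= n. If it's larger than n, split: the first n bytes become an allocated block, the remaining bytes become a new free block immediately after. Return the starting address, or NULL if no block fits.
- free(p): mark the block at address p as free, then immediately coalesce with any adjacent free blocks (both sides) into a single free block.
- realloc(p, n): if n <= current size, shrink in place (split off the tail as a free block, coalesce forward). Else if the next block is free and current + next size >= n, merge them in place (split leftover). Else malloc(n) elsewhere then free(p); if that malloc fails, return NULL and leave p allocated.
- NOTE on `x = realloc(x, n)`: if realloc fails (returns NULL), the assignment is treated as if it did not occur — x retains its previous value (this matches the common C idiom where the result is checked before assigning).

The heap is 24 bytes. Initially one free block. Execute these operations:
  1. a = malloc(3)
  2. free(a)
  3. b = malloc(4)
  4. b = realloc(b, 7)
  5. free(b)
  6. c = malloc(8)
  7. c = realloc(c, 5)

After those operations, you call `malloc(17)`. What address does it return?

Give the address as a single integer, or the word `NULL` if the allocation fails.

Answer: 5

Derivation:
Op 1: a = malloc(3) -> a = 0; heap: [0-2 ALLOC][3-23 FREE]
Op 2: free(a) -> (freed a); heap: [0-23 FREE]
Op 3: b = malloc(4) -> b = 0; heap: [0-3 ALLOC][4-23 FREE]
Op 4: b = realloc(b, 7) -> b = 0; heap: [0-6 ALLOC][7-23 FREE]
Op 5: free(b) -> (freed b); heap: [0-23 FREE]
Op 6: c = malloc(8) -> c = 0; heap: [0-7 ALLOC][8-23 FREE]
Op 7: c = realloc(c, 5) -> c = 0; heap: [0-4 ALLOC][5-23 FREE]
malloc(17): first-fit scan over [0-4 ALLOC][5-23 FREE] -> 5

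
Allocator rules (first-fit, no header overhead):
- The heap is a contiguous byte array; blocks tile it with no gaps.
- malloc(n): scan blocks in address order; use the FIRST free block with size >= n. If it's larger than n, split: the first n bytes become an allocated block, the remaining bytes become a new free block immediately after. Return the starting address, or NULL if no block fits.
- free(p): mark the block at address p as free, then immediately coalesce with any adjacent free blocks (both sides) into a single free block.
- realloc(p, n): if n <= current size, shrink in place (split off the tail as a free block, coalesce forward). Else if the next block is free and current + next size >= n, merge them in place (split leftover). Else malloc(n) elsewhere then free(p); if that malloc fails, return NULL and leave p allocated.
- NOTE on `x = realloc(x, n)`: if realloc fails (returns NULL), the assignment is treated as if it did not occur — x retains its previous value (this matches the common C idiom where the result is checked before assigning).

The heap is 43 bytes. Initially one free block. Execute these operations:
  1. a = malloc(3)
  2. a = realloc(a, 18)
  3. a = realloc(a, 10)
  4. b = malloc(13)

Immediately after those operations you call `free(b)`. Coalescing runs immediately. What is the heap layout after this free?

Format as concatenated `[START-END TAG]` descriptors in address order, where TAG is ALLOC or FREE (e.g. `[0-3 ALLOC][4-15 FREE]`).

Op 1: a = malloc(3) -> a = 0; heap: [0-2 ALLOC][3-42 FREE]
Op 2: a = realloc(a, 18) -> a = 0; heap: [0-17 ALLOC][18-42 FREE]
Op 3: a = realloc(a, 10) -> a = 0; heap: [0-9 ALLOC][10-42 FREE]
Op 4: b = malloc(13) -> b = 10; heap: [0-9 ALLOC][10-22 ALLOC][23-42 FREE]
free(b): b = 10 -> block [10-22 ALLOC]; mark free, coalesce with adjacent free neighbors -> [0-9 ALLOC][10-42 FREE]

Answer: [0-9 ALLOC][10-42 FREE]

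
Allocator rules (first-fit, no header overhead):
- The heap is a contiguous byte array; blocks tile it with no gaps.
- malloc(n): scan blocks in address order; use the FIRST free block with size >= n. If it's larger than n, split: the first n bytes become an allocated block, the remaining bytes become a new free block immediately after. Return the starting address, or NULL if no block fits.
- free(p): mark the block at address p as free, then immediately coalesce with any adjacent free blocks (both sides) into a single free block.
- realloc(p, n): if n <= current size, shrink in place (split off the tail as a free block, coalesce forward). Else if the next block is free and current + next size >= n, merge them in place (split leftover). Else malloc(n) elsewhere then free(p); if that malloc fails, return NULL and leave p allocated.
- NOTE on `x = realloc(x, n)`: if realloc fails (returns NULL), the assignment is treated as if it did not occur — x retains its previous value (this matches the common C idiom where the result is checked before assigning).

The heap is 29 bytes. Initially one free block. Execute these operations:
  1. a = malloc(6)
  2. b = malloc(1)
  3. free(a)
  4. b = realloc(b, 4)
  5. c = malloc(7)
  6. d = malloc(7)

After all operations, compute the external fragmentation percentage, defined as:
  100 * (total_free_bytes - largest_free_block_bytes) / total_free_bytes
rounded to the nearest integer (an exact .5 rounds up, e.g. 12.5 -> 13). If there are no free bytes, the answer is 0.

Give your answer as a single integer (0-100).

Op 1: a = malloc(6) -> a = 0; heap: [0-5 ALLOC][6-28 FREE]
Op 2: b = malloc(1) -> b = 6; heap: [0-5 ALLOC][6-6 ALLOC][7-28 FREE]
Op 3: free(a) -> (freed a); heap: [0-5 FREE][6-6 ALLOC][7-28 FREE]
Op 4: b = realloc(b, 4) -> b = 6; heap: [0-5 FREE][6-9 ALLOC][10-28 FREE]
Op 5: c = malloc(7) -> c = 10; heap: [0-5 FREE][6-9 ALLOC][10-16 ALLOC][17-28 FREE]
Op 6: d = malloc(7) -> d = 17; heap: [0-5 FREE][6-9 ALLOC][10-16 ALLOC][17-23 ALLOC][24-28 FREE]
Free blocks: [6 5] total_free=11 largest=6 -> 100*(11-6)/11 = 500/11 ≈ 45.455 -> rounds to 45

Answer: 45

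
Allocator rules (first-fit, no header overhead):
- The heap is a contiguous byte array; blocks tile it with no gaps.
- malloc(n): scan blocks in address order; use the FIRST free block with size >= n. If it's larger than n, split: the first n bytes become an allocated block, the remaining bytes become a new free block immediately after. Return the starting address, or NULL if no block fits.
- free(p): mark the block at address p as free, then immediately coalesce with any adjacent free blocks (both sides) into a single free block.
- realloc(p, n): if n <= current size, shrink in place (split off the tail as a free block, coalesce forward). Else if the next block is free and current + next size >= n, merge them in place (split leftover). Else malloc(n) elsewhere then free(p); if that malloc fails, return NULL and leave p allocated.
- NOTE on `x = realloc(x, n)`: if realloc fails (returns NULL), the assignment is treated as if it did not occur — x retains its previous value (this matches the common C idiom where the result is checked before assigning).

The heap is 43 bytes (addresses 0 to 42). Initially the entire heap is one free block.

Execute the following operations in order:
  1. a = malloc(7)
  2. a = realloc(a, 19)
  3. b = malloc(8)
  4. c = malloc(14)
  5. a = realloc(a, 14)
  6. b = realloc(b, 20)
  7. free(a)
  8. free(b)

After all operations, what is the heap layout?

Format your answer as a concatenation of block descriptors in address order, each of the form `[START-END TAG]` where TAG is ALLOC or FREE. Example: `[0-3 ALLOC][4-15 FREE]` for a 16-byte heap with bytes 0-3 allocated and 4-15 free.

Answer: [0-26 FREE][27-40 ALLOC][41-42 FREE]

Derivation:
Op 1: a = malloc(7) -> a = 0; heap: [0-6 ALLOC][7-42 FREE]
Op 2: a = realloc(a, 19) -> a = 0; heap: [0-18 ALLOC][19-42 FREE]
Op 3: b = malloc(8) -> b = 19; heap: [0-18 ALLOC][19-26 ALLOC][27-42 FREE]
Op 4: c = malloc(14) -> c = 27; heap: [0-18 ALLOC][19-26 ALLOC][27-40 ALLOC][41-42 FREE]
Op 5: a = realloc(a, 14) -> a = 0; heap: [0-13 ALLOC][14-18 FREE][19-26 ALLOC][27-40 ALLOC][41-42 FREE]
Op 6: b = realloc(b, 20) -> NULL (b unchanged); heap: [0-13 ALLOC][14-18 FREE][19-26 ALLOC][27-40 ALLOC][41-42 FREE]
Op 7: free(a) -> (freed a); heap: [0-18 FREE][19-26 ALLOC][27-40 ALLOC][41-42 FREE]
Op 8: free(b) -> (freed b); heap: [0-26 FREE][27-40 ALLOC][41-42 FREE]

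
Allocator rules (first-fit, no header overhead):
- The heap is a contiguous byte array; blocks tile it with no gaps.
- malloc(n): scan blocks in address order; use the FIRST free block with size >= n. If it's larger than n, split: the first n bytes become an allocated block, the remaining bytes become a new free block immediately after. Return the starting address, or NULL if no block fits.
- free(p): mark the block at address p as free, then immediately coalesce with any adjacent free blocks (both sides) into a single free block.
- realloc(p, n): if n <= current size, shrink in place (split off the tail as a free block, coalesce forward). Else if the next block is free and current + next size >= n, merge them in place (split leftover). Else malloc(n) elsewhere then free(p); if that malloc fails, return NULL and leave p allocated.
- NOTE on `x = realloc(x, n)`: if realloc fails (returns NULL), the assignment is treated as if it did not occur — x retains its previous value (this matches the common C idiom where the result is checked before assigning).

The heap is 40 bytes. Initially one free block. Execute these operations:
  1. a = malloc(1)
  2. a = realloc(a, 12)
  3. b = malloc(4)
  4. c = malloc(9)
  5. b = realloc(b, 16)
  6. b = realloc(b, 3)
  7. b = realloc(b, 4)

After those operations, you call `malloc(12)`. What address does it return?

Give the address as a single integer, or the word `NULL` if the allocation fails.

Answer: 25

Derivation:
Op 1: a = malloc(1) -> a = 0; heap: [0-0 ALLOC][1-39 FREE]
Op 2: a = realloc(a, 12) -> a = 0; heap: [0-11 ALLOC][12-39 FREE]
Op 3: b = malloc(4) -> b = 12; heap: [0-11 ALLOC][12-15 ALLOC][16-39 FREE]
Op 4: c = malloc(9) -> c = 16; heap: [0-11 ALLOC][12-15 ALLOC][16-24 ALLOC][25-39 FREE]
Op 5: b = realloc(b, 16) -> NULL (b unchanged); heap: [0-11 ALLOC][12-15 ALLOC][16-24 ALLOC][25-39 FREE]
Op 6: b = realloc(b, 3) -> b = 12; heap: [0-11 ALLOC][12-14 ALLOC][15-15 FREE][16-24 ALLOC][25-39 FREE]
Op 7: b = realloc(b, 4) -> b = 12; heap: [0-11 ALLOC][12-15 ALLOC][16-24 ALLOC][25-39 FREE]
malloc(12): first-fit scan over [0-11 ALLOC][12-15 ALLOC][16-24 ALLOC][25-39 FREE] -> 25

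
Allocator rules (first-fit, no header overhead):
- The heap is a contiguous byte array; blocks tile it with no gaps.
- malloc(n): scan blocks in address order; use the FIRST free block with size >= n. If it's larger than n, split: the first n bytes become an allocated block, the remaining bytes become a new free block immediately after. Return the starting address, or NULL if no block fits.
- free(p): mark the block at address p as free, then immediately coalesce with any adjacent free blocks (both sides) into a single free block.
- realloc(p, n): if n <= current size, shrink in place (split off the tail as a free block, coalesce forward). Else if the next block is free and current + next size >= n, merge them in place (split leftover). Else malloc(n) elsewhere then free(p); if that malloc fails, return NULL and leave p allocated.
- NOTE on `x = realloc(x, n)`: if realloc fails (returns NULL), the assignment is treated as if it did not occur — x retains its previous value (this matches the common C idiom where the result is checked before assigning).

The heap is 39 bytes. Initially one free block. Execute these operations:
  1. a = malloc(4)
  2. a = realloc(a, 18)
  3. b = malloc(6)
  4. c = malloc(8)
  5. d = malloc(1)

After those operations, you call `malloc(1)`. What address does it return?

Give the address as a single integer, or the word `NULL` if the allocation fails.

Answer: 33

Derivation:
Op 1: a = malloc(4) -> a = 0; heap: [0-3 ALLOC][4-38 FREE]
Op 2: a = realloc(a, 18) -> a = 0; heap: [0-17 ALLOC][18-38 FREE]
Op 3: b = malloc(6) -> b = 18; heap: [0-17 ALLOC][18-23 ALLOC][24-38 FREE]
Op 4: c = malloc(8) -> c = 24; heap: [0-17 ALLOC][18-23 ALLOC][24-31 ALLOC][32-38 FREE]
Op 5: d = malloc(1) -> d = 32; heap: [0-17 ALLOC][18-23 ALLOC][24-31 ALLOC][32-32 ALLOC][33-38 FREE]
malloc(1): first-fit scan over [0-17 ALLOC][18-23 ALLOC][24-31 ALLOC][32-32 ALLOC][33-38 FREE] -> 33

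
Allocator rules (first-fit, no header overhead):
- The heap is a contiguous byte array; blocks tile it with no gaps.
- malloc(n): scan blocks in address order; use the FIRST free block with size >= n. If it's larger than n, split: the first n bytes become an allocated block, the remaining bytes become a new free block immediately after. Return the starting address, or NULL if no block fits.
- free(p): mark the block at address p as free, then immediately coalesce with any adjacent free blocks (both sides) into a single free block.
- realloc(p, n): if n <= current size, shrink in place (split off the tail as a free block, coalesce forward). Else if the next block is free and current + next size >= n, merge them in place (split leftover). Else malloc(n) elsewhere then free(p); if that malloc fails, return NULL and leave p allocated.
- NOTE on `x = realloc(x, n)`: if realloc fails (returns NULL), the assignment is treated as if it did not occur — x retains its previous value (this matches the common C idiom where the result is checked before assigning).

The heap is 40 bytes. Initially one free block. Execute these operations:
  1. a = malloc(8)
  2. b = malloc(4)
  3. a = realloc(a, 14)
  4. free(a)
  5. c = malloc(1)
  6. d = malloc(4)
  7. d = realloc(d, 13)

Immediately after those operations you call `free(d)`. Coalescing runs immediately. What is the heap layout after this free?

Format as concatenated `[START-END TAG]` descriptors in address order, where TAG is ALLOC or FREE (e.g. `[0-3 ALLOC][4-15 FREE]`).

Answer: [0-0 ALLOC][1-7 FREE][8-11 ALLOC][12-39 FREE]

Derivation:
Op 1: a = malloc(8) -> a = 0; heap: [0-7 ALLOC][8-39 FREE]
Op 2: b = malloc(4) -> b = 8; heap: [0-7 ALLOC][8-11 ALLOC][12-39 FREE]
Op 3: a = realloc(a, 14) -> a = 12; heap: [0-7 FREE][8-11 ALLOC][12-25 ALLOC][26-39 FREE]
Op 4: free(a) -> (freed a); heap: [0-7 FREE][8-11 ALLOC][12-39 FREE]
Op 5: c = malloc(1) -> c = 0; heap: [0-0 ALLOC][1-7 FREE][8-11 ALLOC][12-39 FREE]
Op 6: d = malloc(4) -> d = 1; heap: [0-0 ALLOC][1-4 ALLOC][5-7 FREE][8-11 ALLOC][12-39 FREE]
Op 7: d = realloc(d, 13) -> d = 12; heap: [0-0 ALLOC][1-7 FREE][8-11 ALLOC][12-24 ALLOC][25-39 FREE]
free(d): d = 12 -> block [12-24 ALLOC]; mark free, coalesce with adjacent free neighbors -> [0-0 ALLOC][1-7 FREE][8-11 ALLOC][12-39 FREE]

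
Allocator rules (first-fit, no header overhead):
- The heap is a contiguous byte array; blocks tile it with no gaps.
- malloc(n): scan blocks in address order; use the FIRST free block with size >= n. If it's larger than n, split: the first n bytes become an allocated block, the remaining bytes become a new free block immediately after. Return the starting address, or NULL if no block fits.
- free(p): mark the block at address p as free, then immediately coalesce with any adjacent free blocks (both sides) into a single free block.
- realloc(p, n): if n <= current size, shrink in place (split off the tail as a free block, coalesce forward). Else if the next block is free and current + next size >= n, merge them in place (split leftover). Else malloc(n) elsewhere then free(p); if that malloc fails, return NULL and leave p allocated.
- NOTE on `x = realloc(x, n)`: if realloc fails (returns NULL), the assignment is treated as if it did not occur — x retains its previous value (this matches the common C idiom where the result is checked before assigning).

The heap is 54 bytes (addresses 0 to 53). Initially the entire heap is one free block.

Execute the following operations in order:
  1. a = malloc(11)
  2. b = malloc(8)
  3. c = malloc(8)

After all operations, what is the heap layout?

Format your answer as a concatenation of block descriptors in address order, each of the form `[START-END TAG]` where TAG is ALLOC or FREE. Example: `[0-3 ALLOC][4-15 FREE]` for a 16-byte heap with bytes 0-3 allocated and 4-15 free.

Answer: [0-10 ALLOC][11-18 ALLOC][19-26 ALLOC][27-53 FREE]

Derivation:
Op 1: a = malloc(11) -> a = 0; heap: [0-10 ALLOC][11-53 FREE]
Op 2: b = malloc(8) -> b = 11; heap: [0-10 ALLOC][11-18 ALLOC][19-53 FREE]
Op 3: c = malloc(8) -> c = 19; heap: [0-10 ALLOC][11-18 ALLOC][19-26 ALLOC][27-53 FREE]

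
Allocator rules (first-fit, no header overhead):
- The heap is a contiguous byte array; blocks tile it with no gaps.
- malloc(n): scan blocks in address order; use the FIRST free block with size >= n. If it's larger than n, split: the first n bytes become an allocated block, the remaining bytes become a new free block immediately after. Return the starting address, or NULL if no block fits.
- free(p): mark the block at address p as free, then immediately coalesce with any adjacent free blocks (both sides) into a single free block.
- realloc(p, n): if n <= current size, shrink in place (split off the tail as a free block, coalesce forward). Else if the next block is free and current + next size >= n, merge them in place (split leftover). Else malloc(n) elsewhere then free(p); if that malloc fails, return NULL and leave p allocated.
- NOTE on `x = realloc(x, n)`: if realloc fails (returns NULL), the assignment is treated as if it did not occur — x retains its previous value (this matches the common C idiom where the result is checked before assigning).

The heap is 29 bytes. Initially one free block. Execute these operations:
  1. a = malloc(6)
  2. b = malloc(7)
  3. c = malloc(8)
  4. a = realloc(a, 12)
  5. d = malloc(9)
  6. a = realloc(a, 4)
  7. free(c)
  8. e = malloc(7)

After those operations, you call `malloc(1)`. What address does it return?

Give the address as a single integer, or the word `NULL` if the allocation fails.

Answer: 4

Derivation:
Op 1: a = malloc(6) -> a = 0; heap: [0-5 ALLOC][6-28 FREE]
Op 2: b = malloc(7) -> b = 6; heap: [0-5 ALLOC][6-12 ALLOC][13-28 FREE]
Op 3: c = malloc(8) -> c = 13; heap: [0-5 ALLOC][6-12 ALLOC][13-20 ALLOC][21-28 FREE]
Op 4: a = realloc(a, 12) -> NULL (a unchanged); heap: [0-5 ALLOC][6-12 ALLOC][13-20 ALLOC][21-28 FREE]
Op 5: d = malloc(9) -> d = NULL; heap: [0-5 ALLOC][6-12 ALLOC][13-20 ALLOC][21-28 FREE]
Op 6: a = realloc(a, 4) -> a = 0; heap: [0-3 ALLOC][4-5 FREE][6-12 ALLOC][13-20 ALLOC][21-28 FREE]
Op 7: free(c) -> (freed c); heap: [0-3 ALLOC][4-5 FREE][6-12 ALLOC][13-28 FREE]
Op 8: e = malloc(7) -> e = 13; heap: [0-3 ALLOC][4-5 FREE][6-12 ALLOC][13-19 ALLOC][20-28 FREE]
malloc(1): first-fit scan over [0-3 ALLOC][4-5 FREE][6-12 ALLOC][13-19 ALLOC][20-28 FREE] -> 4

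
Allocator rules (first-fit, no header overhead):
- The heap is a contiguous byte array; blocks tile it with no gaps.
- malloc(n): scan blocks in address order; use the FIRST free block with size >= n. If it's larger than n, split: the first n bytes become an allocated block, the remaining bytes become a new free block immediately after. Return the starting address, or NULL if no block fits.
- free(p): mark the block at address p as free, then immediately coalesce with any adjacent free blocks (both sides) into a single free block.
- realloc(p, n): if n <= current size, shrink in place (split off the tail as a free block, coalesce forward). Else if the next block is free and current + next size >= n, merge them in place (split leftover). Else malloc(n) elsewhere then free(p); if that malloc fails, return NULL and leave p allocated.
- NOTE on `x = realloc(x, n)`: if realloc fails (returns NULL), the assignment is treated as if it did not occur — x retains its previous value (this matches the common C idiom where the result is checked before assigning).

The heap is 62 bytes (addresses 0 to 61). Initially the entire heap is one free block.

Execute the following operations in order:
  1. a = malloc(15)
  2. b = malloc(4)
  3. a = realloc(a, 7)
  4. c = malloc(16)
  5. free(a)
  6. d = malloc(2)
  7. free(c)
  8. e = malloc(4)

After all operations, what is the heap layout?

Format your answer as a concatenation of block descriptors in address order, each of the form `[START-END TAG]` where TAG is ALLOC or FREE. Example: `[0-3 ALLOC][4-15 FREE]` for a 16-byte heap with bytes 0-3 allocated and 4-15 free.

Answer: [0-1 ALLOC][2-5 ALLOC][6-14 FREE][15-18 ALLOC][19-61 FREE]

Derivation:
Op 1: a = malloc(15) -> a = 0; heap: [0-14 ALLOC][15-61 FREE]
Op 2: b = malloc(4) -> b = 15; heap: [0-14 ALLOC][15-18 ALLOC][19-61 FREE]
Op 3: a = realloc(a, 7) -> a = 0; heap: [0-6 ALLOC][7-14 FREE][15-18 ALLOC][19-61 FREE]
Op 4: c = malloc(16) -> c = 19; heap: [0-6 ALLOC][7-14 FREE][15-18 ALLOC][19-34 ALLOC][35-61 FREE]
Op 5: free(a) -> (freed a); heap: [0-14 FREE][15-18 ALLOC][19-34 ALLOC][35-61 FREE]
Op 6: d = malloc(2) -> d = 0; heap: [0-1 ALLOC][2-14 FREE][15-18 ALLOC][19-34 ALLOC][35-61 FREE]
Op 7: free(c) -> (freed c); heap: [0-1 ALLOC][2-14 FREE][15-18 ALLOC][19-61 FREE]
Op 8: e = malloc(4) -> e = 2; heap: [0-1 ALLOC][2-5 ALLOC][6-14 FREE][15-18 ALLOC][19-61 FREE]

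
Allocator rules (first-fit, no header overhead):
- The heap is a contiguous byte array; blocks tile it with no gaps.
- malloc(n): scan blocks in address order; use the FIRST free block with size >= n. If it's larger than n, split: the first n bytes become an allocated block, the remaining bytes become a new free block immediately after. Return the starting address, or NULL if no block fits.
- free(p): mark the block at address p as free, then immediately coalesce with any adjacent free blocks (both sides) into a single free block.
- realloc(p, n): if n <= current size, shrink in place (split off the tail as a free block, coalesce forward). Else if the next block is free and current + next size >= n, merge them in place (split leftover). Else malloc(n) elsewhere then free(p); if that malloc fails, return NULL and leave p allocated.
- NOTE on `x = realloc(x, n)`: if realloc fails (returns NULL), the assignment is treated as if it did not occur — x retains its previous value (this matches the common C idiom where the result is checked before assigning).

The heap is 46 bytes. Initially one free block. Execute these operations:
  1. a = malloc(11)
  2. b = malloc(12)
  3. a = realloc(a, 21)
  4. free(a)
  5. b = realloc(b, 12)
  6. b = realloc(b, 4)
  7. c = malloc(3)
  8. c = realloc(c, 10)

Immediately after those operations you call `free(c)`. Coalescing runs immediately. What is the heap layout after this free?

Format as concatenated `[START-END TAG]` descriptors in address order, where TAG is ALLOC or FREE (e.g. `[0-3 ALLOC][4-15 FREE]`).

Answer: [0-10 FREE][11-14 ALLOC][15-45 FREE]

Derivation:
Op 1: a = malloc(11) -> a = 0; heap: [0-10 ALLOC][11-45 FREE]
Op 2: b = malloc(12) -> b = 11; heap: [0-10 ALLOC][11-22 ALLOC][23-45 FREE]
Op 3: a = realloc(a, 21) -> a = 23; heap: [0-10 FREE][11-22 ALLOC][23-43 ALLOC][44-45 FREE]
Op 4: free(a) -> (freed a); heap: [0-10 FREE][11-22 ALLOC][23-45 FREE]
Op 5: b = realloc(b, 12) -> b = 11; heap: [0-10 FREE][11-22 ALLOC][23-45 FREE]
Op 6: b = realloc(b, 4) -> b = 11; heap: [0-10 FREE][11-14 ALLOC][15-45 FREE]
Op 7: c = malloc(3) -> c = 0; heap: [0-2 ALLOC][3-10 FREE][11-14 ALLOC][15-45 FREE]
Op 8: c = realloc(c, 10) -> c = 0; heap: [0-9 ALLOC][10-10 FREE][11-14 ALLOC][15-45 FREE]
free(c): c = 0 -> block [0-9 ALLOC]; mark free, coalesce with adjacent free neighbors -> [0-10 FREE][11-14 ALLOC][15-45 FREE]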